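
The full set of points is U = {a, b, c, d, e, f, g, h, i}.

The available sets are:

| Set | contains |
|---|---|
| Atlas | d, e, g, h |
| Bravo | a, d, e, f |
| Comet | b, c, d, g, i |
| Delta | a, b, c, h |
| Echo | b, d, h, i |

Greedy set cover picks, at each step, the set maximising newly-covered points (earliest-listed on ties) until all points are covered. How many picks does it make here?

Greedy: pick Comet (covers 5 new) → pick Bravo (covers 3 new) → pick Atlas (covers 1 new). Total picks: 3.

3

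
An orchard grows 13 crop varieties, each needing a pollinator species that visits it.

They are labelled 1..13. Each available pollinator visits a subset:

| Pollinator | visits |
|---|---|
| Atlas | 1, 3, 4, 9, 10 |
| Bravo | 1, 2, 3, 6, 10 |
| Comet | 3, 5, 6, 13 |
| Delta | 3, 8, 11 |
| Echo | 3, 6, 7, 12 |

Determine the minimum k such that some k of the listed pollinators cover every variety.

5

Atlas and Bravo and Comet and Delta and Echo together: Atlas ∪ Bravo ∪ Comet ∪ Delta ∪ Echo = {1, 2, 3, 4, 5, 6, 7, 8, 9, 10, 11, 12, 13} — every variety is covered.
Only Bravo contains 2, so Bravo is forced; the remaining 8 varieties need at least 4 more pollinators (each remaining pollinator adds at most 2) — so at least 5 pollinators are needed, and 5 is optimal.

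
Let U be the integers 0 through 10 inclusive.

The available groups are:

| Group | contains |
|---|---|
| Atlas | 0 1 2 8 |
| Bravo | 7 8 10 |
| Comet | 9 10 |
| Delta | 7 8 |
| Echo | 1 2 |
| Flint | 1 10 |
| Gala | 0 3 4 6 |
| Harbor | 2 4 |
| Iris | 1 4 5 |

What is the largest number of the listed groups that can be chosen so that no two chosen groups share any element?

4

Comet, Delta, Echo, Gala are pairwise disjoint (Comet={9,10}; Delta={7,8}; Echo={1,2}; Gala={0,3,4,6}).
Every remaining group overlaps one of these, and no 5 of the listed groups are pairwise disjoint, so 4 is the maximum.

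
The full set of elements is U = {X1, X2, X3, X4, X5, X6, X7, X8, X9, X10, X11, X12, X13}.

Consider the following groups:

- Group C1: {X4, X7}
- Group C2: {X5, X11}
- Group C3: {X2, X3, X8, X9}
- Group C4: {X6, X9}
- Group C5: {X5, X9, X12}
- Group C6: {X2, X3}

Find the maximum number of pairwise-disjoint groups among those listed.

C1, C2, C4, C6 are pairwise disjoint (C1={X4,X7}; C2={X5,X11}; C4={X6,X9}; C6={X2,X3}).
Every remaining group overlaps one of these, and no 5 of the listed groups are pairwise disjoint, so 4 is the maximum.

4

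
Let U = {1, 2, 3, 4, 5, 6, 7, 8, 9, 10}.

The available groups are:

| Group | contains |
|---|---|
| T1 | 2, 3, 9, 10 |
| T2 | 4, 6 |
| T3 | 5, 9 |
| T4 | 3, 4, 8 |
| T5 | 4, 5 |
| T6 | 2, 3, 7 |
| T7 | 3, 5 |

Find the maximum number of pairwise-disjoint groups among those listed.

3

T2, T3, T6 are pairwise disjoint (T2={4,6}; T3={5,9}; T6={2,3,7}).
Every remaining group overlaps one of these, and no 4 of the listed groups are pairwise disjoint, so 3 is the maximum.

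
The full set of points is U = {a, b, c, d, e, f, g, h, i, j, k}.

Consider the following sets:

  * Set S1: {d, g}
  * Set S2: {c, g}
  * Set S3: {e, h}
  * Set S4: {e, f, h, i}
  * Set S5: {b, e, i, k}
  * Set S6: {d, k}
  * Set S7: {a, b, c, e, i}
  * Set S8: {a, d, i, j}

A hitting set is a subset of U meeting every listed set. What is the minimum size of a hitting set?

Take T = {d, e, g}. Each listed set contains at least one of these, so T is a hitting set of size 3.
The sets S2, S3, S6 are pairwise disjoint, so any hitting set needs a separate point for each — at least 3. Hence 3 is optimal.

3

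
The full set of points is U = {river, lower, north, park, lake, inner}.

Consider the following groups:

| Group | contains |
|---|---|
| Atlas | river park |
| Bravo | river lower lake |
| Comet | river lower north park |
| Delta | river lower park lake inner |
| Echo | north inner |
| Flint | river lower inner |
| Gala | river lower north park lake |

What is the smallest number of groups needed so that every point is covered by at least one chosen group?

2

Take {Flint, Gala}. Their union is {river, lower, north, park, lake, inner}, which is all 6 points.
No single group has all 6 points (the largest, Delta, has 5), so 2 is optimal.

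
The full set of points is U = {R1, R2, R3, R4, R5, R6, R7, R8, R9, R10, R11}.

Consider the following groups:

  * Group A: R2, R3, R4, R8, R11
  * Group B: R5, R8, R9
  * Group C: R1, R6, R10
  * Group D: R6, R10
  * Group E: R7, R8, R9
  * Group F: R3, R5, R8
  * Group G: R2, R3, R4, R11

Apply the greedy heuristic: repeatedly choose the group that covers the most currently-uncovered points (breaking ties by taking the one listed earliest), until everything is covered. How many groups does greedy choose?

4

Greedy: pick A (covers 5 new) → pick C (covers 3 new) → pick B (covers 2 new) → pick E (covers 1 new). Total picks: 4.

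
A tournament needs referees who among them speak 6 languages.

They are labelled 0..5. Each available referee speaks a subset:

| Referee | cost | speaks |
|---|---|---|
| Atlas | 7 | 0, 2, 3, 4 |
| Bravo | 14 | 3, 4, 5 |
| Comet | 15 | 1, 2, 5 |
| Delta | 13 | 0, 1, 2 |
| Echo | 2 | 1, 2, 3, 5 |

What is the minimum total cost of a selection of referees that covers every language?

Atlas, Echo together cover every language (Atlas ∪ Echo = {0, 1, 2, 3, 4, 5}); total cost 7 + 2 = 9.
No covering selection has total cost below 9.

9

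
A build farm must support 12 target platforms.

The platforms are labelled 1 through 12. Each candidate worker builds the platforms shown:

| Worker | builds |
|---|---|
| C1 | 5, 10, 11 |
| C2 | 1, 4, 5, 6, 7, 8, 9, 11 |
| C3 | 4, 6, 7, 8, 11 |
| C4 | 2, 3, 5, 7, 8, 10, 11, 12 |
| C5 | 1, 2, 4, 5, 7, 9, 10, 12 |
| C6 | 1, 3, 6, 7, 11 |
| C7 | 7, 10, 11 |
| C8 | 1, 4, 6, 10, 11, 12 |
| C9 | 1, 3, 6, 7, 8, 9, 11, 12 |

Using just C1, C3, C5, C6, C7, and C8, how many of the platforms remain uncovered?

Union of C1, C3, C5, C6, C7, C8 = {1, 2, 3, 4, 5, 6, 7, 8, 9, 10, 11, 12} — that's every platform, so 0 are uncovered.

0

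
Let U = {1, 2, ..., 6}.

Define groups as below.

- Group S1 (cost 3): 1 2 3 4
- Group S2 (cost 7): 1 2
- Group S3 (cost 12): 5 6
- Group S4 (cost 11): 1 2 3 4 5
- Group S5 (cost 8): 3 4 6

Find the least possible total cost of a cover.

S1, S3 together cover every item (S1 ∪ S3 = {1, 2, 3, 4, 5, 6}); total cost 3 + 12 = 15.
No covering selection has total cost below 15.

15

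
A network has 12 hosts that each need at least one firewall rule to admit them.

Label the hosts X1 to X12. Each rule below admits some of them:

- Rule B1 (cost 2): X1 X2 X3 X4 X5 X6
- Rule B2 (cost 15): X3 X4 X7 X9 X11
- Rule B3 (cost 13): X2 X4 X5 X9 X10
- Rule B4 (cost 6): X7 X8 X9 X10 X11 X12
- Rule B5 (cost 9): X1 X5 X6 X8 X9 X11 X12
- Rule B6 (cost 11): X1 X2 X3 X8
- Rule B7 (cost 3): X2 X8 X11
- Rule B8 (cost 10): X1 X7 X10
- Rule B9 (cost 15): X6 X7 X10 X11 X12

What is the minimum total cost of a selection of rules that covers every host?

B1, B4 together cover every host (B1 ∪ B4 = {X1, X2, X3, X4, X5, X6, X7, X8, X9, X10, X11, X12}); total cost 2 + 6 = 8.
No covering selection has total cost below 8.

8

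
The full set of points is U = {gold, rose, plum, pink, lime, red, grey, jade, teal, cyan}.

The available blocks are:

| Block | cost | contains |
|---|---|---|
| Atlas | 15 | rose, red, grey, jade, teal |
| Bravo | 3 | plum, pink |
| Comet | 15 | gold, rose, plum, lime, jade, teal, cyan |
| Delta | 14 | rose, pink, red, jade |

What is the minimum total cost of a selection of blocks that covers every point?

33

Atlas, Bravo, Comet together cover every point (Atlas ∪ Bravo ∪ Comet = {gold, rose, plum, pink, lime, red, grey, jade, teal, cyan}); total cost 15 + 3 + 15 = 33.
No covering selection has total cost below 33.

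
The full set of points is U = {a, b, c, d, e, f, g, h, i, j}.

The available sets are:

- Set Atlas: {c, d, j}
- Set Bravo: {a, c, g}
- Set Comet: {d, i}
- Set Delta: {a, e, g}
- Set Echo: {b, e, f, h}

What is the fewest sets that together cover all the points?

Atlas, Bravo, Comet, and Echo cover everything between them: the union {a, b, c, d, e, f, g, h, i, j} is all of U.
No 3 of the 5 sets cover everything (all 10 combinations miss at least one point), so 4 is optimal.

4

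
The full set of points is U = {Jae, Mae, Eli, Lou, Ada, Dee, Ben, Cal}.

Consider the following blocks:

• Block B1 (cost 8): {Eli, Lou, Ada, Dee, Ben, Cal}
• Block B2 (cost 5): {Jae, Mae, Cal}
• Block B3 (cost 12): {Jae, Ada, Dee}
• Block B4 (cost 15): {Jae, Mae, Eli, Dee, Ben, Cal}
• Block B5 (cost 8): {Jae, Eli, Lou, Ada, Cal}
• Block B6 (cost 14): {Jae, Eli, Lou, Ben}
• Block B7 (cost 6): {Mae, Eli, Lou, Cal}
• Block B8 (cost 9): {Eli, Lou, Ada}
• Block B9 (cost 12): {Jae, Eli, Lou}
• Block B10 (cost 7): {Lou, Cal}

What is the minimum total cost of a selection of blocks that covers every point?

B1, B2 together cover every point (B1 ∪ B2 = {Jae, Mae, Eli, Lou, Ada, Dee, Ben, Cal}); total cost 8 + 5 = 13.
No covering selection has total cost below 13.

13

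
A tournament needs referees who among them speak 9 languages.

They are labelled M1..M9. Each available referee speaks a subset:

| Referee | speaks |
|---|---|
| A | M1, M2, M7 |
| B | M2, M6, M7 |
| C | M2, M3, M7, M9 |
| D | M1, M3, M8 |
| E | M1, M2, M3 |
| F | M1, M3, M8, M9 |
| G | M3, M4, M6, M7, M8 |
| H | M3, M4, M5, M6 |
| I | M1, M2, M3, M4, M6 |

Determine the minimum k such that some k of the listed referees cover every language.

3

Take {C, D, H}. Their union is {M1, M2, M3, M4, M5, M6, M7, M8, M9}, which is all 9 languages.
Only H contains M5, so H is forced; the remaining 5 languages need at least 2 more referees (each remaining referee adds at most 3) — so at least 3 referees are needed, and 3 is optimal.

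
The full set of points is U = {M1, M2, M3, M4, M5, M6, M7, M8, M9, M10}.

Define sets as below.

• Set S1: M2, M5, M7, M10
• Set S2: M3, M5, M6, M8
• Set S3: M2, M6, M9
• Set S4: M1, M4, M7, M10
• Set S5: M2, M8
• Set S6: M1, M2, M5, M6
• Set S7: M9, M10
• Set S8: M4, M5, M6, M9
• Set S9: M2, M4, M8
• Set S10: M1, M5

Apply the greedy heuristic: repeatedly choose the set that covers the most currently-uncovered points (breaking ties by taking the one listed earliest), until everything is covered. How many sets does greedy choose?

4

Greedy: pick S1 (covers 4 new) → pick S2 (covers 3 new) → pick S4 (covers 2 new) → pick S3 (covers 1 new). Total picks: 4.
(The true minimum cover uses only 3 sets, so greedy is not optimal here.)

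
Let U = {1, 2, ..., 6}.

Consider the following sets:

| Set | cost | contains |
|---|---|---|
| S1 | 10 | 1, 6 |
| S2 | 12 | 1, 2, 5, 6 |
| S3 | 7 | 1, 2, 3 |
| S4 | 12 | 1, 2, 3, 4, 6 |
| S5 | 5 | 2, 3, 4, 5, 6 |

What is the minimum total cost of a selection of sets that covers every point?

S3, S5 together cover every point (S3 ∪ S5 = {1, 2, 3, 4, 5, 6}); total cost 7 + 5 = 12.
No covering selection has total cost below 12.

12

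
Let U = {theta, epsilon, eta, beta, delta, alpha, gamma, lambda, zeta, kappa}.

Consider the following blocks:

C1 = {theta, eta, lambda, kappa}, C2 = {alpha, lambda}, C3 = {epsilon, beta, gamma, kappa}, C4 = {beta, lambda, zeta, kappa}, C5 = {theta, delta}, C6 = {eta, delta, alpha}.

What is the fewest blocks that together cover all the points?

C3, C4, C5, and C6 cover everything between them: the union {theta, epsilon, eta, beta, delta, alpha, gamma, lambda, zeta, kappa} is all of U.
No 3 of the 6 blocks cover everything (all 20 combinations miss at least one point), so 4 is optimal.

4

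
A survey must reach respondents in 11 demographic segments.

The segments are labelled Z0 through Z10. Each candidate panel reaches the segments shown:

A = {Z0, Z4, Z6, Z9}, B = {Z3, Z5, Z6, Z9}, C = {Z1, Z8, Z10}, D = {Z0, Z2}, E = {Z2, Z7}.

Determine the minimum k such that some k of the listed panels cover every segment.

A and B and C and E together: A ∪ B ∪ C ∪ E = {Z0, Z1, Z2, Z3, Z4, Z5, Z6, Z7, Z8, Z9, Z10} — every segment is covered.
Only B contains Z3, so B is forced; the remaining 7 segments need at least 3 more panels (each remaining panel adds at most 3) — so at least 4 panels are needed, and 4 is optimal.

4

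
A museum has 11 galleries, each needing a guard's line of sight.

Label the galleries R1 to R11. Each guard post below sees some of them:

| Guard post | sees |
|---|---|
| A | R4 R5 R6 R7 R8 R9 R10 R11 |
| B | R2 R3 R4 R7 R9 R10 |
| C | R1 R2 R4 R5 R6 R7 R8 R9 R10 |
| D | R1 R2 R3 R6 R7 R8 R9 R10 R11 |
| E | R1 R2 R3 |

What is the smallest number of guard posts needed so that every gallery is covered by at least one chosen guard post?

Take {C, D}. Their union is {R1, R2, R3, R4, R5, R6, R7, R8, R9, R10, R11}, which is all 11 galleries.
No single guard post has all 11 galleries (the largest, C, has 9), so 2 is optimal.

2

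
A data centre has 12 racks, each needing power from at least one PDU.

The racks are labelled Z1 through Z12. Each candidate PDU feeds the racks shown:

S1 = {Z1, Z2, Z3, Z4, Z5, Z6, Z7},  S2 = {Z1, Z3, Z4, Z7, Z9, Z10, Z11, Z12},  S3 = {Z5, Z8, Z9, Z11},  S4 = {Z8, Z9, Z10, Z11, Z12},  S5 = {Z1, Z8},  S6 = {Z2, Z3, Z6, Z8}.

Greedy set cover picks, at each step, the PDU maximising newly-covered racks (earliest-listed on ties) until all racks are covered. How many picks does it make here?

Greedy: pick S2 (covers 8 new) → pick S1 (covers 3 new) → pick S3 (covers 1 new). Total picks: 3.
(The true minimum cover uses only 2 PDUs, so greedy is not optimal here.)

3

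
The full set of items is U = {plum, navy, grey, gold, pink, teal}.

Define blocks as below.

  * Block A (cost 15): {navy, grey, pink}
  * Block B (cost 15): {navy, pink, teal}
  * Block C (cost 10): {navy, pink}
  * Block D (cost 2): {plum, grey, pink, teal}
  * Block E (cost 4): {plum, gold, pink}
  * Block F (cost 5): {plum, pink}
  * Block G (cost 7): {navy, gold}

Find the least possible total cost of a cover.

9

D, G together cover every item (D ∪ G = {plum, navy, grey, gold, pink, teal}); total cost 2 + 7 = 9.
No covering selection has total cost below 9.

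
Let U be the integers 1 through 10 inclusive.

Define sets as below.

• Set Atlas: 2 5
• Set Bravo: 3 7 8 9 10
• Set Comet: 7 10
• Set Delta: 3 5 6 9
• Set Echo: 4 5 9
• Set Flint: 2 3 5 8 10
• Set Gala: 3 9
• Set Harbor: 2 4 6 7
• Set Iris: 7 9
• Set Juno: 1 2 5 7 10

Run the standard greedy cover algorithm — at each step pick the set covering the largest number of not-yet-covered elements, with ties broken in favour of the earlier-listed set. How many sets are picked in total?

Greedy: pick Bravo (covers 5 new) → pick Harbor (covers 3 new) → pick Juno (covers 2 new). Total picks: 3.

3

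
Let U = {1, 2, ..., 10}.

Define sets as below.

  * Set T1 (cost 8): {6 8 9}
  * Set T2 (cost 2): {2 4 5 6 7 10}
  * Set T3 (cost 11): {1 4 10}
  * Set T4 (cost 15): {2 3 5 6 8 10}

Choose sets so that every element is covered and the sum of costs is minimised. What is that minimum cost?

T1, T2, T3, T4 together cover every element (T1 ∪ T2 ∪ T3 ∪ T4 = {1, 2, 3, 4, 5, 6, 7, 8, 9, 10}); total cost 8 + 2 + 11 + 15 = 36.
No covering selection has total cost below 36.

36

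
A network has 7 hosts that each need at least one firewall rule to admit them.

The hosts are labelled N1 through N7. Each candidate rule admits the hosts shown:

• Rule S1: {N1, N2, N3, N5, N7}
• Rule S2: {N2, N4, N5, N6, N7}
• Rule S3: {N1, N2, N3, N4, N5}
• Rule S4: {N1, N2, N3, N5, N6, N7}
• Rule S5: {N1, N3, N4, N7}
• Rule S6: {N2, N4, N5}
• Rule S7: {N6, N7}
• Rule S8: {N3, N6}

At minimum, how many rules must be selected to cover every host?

2

Take {S4, S6}. Their union is {N1, N2, N3, N4, N5, N6, N7}, which is all 7 hosts.
No single rule has all 7 hosts (the largest, S4, has 6), so 2 is optimal.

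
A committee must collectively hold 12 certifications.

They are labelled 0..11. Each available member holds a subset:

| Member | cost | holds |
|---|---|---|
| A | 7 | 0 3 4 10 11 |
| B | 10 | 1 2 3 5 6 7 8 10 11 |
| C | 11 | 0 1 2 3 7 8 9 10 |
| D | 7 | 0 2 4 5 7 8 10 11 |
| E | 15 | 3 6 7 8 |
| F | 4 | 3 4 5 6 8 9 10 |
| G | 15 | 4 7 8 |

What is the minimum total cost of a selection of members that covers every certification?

21

A, B, F together cover every certification (A ∪ B ∪ F = {0, 1, 2, 3, 4, 5, 6, 7, 8, 9, 10, 11}); total cost 7 + 10 + 4 = 21.
No covering selection has total cost below 21.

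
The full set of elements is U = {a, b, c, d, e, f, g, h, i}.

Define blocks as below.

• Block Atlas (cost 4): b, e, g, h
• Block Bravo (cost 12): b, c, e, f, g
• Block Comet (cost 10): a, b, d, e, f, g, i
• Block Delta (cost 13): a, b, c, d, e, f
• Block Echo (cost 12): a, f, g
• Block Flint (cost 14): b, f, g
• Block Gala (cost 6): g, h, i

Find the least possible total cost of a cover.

Delta, Gala together cover every element (Delta ∪ Gala = {a, b, c, d, e, f, g, h, i}); total cost 13 + 6 = 19.
The greedy pick Atlas, Comet, Bravo costs 26; no covering selection beats 19.

19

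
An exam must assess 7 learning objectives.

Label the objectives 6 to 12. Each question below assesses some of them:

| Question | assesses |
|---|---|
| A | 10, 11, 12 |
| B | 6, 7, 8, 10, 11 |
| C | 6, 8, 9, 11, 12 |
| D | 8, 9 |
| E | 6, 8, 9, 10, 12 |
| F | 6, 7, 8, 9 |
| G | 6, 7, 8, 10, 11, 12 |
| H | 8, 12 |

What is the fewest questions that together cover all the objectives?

D and G together: D ∪ G = {6, 7, 8, 9, 10, 11, 12} — every objective is covered.
No single question has all 7 objectives (the largest, G, has 6), so 2 is optimal.

2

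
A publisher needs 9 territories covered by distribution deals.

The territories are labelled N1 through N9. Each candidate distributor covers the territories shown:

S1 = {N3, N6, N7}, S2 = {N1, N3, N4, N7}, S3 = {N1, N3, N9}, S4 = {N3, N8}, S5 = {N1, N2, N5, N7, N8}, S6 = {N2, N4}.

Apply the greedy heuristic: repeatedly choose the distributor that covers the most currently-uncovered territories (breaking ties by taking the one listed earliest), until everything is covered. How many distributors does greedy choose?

4

Greedy: pick S5 (covers 5 new) → pick S1 (covers 2 new) → pick S2 (covers 1 new) → pick S3 (covers 1 new). Total picks: 4.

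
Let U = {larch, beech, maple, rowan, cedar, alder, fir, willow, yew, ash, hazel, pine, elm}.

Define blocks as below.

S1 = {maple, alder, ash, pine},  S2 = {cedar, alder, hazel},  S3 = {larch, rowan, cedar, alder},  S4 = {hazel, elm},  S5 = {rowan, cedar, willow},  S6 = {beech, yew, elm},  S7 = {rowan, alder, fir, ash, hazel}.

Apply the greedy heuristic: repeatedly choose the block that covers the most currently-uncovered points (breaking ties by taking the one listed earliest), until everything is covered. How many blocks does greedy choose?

Greedy: pick S7 (covers 5 new) → pick S6 (covers 3 new) → pick S1 (covers 2 new) → pick S3 (covers 2 new) → pick S5 (covers 1 new). Total picks: 5.

5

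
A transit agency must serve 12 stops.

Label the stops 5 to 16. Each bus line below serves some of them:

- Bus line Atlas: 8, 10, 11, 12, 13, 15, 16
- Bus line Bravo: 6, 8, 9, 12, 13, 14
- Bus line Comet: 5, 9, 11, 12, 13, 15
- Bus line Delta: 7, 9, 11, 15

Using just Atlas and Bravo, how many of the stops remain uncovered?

2

Union of Atlas, Bravo = {6, 8, 9, 10, 11, 12, 13, 14, 15, 16}.
Not covered: 5, 7 — 2 stops.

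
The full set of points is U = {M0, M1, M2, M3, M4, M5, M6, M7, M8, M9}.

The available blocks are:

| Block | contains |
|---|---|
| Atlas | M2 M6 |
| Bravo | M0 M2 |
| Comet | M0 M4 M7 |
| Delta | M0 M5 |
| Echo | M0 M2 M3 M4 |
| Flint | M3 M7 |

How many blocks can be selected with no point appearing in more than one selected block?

3

Atlas, Delta, Flint are pairwise disjoint (Atlas={M2,M6}; Delta={M0,M5}; Flint={M3,M7}).
Every remaining block overlaps one of these, and no 4 of the listed blocks are pairwise disjoint, so 3 is the maximum.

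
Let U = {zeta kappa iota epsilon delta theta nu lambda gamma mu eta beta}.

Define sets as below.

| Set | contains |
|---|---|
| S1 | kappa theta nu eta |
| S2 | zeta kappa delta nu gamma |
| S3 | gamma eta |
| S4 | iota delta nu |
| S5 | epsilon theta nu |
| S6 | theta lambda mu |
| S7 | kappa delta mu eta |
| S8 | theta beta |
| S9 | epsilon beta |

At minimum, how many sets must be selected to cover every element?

5

S2 and S4 and S6 and S7 and S9 together: S2 ∪ S4 ∪ S6 ∪ S7 ∪ S9 = {zeta, kappa, iota, epsilon, delta, theta, nu, lambda, gamma, mu, eta, beta} — every element is covered.
No 4 of the 9 sets cover everything (all 126 combinations miss at least one element), so 5 is optimal.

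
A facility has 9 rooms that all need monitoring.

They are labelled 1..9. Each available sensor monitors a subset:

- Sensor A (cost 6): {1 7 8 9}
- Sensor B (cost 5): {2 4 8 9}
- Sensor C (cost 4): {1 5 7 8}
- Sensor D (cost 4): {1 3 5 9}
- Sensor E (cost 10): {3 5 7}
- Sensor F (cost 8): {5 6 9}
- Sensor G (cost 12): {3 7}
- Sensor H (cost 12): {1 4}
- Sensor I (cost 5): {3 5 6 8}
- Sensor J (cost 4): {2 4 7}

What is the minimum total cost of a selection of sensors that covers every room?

D, I, J together cover every room (D ∪ I ∪ J = {1, 2, 3, 4, 5, 6, 7, 8, 9}); total cost 4 + 5 + 4 = 13.
The greedy pick C, B, I costs 14; no covering selection beats 13.

13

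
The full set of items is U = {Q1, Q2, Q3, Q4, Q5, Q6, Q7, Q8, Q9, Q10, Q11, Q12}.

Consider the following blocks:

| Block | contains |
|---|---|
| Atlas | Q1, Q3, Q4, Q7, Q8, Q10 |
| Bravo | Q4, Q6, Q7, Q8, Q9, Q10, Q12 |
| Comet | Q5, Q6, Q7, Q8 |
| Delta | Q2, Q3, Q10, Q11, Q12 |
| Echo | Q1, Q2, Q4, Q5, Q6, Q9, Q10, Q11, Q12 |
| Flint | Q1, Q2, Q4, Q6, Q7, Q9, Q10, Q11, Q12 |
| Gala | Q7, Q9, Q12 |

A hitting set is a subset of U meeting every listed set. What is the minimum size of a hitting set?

H = {Q2, Q7} meets every block (each contains at least one member of H), and |H| = 2.
The blocks Comet, Delta are pairwise disjoint, so any hitting set needs a separate item for each — at least 2. Hence 2 is optimal.

2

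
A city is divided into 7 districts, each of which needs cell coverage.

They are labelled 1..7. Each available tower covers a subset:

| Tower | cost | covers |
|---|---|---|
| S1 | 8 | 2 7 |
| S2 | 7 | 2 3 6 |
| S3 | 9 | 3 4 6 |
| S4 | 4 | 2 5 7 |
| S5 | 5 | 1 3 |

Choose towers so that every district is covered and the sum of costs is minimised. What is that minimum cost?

18

S3, S4, S5 together cover every district (S3 ∪ S4 ∪ S5 = {1, 2, 3, 4, 5, 6, 7}); total cost 9 + 4 + 5 = 18.
No covering selection has total cost below 18.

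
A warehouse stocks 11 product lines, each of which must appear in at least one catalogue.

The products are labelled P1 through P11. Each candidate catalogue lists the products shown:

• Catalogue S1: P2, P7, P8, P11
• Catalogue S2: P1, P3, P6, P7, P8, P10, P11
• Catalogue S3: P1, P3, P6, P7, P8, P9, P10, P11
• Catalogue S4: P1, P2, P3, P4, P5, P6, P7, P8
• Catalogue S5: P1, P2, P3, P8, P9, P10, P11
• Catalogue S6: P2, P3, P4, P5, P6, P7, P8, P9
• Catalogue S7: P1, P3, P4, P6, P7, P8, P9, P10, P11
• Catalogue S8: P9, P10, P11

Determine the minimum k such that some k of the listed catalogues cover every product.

2

S2 and S6 together: S2 ∪ S6 = {P1, P2, P3, P4, P5, P6, P7, P8, P9, P10, P11} — every product is covered.
No single catalogue has all 11 products (the largest, S7, has 9), so 2 is optimal.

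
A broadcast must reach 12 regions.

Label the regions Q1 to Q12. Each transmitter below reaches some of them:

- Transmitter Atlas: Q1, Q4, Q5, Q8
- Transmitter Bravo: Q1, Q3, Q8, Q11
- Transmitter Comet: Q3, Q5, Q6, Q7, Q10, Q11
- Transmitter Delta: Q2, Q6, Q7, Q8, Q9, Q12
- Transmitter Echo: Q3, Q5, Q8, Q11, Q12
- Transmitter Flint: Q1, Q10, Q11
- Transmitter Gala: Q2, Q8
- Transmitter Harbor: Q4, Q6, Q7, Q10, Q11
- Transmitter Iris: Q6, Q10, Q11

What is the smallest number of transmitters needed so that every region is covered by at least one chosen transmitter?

Take {Atlas, Comet, Delta}. Their union is {Q1, Q2, Q3, Q4, Q5, Q6, Q7, Q8, Q9, Q10, Q11, Q12}, which is all 12 regions.
Only Delta contains Q9, so Delta is forced; the remaining 6 regions need at least 2 more transmitters (each remaining transmitter adds at most 4) — so at least 3 transmitters are needed, and 3 is optimal.

3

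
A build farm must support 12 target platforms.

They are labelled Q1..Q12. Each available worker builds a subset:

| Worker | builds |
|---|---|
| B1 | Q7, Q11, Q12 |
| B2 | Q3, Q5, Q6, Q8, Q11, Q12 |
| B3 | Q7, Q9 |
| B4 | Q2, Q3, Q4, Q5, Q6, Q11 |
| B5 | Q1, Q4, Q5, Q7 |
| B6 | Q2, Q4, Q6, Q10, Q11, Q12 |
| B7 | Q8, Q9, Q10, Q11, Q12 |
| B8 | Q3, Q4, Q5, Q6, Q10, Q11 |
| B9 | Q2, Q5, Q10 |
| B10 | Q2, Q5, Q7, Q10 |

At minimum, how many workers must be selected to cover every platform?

B4 and B5 and B7 together: B4 ∪ B5 ∪ B7 = {Q1, Q2, Q3, Q4, Q5, Q6, Q7, Q8, Q9, Q10, Q11, Q12} — every platform is covered.
Only B5 contains Q1, so B5 is forced; the remaining 8 platforms need at least 2 more workers (each remaining worker adds at most 5) — so at least 3 workers are needed, and 3 is optimal.

3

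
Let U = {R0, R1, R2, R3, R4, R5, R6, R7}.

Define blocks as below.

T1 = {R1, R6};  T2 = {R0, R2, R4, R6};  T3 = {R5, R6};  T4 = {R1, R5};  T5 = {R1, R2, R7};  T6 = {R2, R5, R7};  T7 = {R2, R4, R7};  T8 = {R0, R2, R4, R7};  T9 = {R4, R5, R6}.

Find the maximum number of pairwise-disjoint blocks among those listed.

T4, T8 are pairwise disjoint (T4={R1,R5}; T8={R0,R2,R4,R7}).
Every remaining block overlaps one of these, and no 3 of the listed blocks are pairwise disjoint, so 2 is the maximum.

2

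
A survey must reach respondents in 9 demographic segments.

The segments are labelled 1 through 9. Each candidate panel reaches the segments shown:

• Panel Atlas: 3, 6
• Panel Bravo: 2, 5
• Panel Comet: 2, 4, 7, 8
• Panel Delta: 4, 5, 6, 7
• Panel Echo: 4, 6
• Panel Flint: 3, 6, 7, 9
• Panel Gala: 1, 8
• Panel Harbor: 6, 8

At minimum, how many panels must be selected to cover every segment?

Bravo and Echo and Flint and Gala together: Bravo ∪ Echo ∪ Flint ∪ Gala = {1, 2, 3, 4, 5, 6, 7, 8, 9} — every segment is covered.
No 3 of the 8 panels cover everything (all 56 combinations miss at least one segment), so 4 is optimal.

4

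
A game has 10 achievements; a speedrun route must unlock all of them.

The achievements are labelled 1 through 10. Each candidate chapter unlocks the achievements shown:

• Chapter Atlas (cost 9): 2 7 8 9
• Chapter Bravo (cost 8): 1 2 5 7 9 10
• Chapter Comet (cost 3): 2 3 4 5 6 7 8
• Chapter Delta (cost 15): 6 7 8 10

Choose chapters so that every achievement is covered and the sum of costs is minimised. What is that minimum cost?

11

Bravo, Comet together cover every achievement (Bravo ∪ Comet = {1, 2, 3, 4, 5, 6, 7, 8, 9, 10}); total cost 8 + 3 = 11.
No covering selection has total cost below 11.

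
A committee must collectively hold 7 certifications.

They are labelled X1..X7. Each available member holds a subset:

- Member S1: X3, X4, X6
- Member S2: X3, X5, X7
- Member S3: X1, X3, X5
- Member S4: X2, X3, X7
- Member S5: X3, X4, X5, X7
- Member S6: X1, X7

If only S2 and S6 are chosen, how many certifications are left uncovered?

Union of S2, S6 = {X1, X3, X5, X7}.
Not covered: X2, X4, X6 — 3 certifications.

3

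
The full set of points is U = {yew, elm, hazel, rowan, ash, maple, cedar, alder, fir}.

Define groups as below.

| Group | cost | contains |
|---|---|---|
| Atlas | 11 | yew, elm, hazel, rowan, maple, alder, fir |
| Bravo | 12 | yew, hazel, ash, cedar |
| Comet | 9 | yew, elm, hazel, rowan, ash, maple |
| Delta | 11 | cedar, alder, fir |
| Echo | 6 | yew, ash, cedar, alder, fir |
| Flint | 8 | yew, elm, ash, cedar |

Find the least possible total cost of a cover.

15

Comet, Echo together cover every point (Comet ∪ Echo = {yew, elm, hazel, rowan, ash, maple, cedar, alder, fir}); total cost 9 + 6 = 15.
No covering selection has total cost below 15.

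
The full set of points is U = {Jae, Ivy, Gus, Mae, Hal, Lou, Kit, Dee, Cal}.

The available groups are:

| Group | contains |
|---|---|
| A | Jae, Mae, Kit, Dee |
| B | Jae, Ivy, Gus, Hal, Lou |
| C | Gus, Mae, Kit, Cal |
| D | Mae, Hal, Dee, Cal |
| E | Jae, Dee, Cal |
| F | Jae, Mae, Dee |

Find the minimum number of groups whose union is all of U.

3

B, C, and D cover everything between them: the union {Jae, Ivy, Gus, Mae, Hal, Lou, Kit, Dee, Cal} is all of U.
Only B contains Ivy, so B is forced; the remaining 4 points need at least 2 more groups (each remaining group adds at most 3) — so at least 3 groups are needed, and 3 is optimal.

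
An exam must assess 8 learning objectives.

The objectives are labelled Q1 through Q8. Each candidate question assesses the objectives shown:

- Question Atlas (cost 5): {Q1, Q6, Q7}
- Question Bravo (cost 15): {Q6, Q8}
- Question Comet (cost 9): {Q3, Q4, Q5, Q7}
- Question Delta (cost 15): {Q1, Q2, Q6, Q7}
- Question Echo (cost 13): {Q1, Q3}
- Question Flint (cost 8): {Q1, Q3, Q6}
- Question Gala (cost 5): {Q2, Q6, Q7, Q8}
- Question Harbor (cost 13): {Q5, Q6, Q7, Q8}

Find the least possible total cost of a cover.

Atlas, Comet, Gala together cover every objective (Atlas ∪ Comet ∪ Gala = {Q1, Q2, Q3, Q4, Q5, Q6, Q7, Q8}); total cost 5 + 9 + 5 = 19.
No covering selection has total cost below 19.

19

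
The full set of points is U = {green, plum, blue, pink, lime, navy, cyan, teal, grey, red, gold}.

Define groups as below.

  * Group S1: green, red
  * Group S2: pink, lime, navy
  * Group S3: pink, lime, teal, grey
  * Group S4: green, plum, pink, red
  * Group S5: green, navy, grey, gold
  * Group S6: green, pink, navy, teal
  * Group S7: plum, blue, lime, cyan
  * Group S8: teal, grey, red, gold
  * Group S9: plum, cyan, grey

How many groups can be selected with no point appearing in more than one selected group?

3

S1, S2, S9 are pairwise disjoint (S1={green,red}; S2={pink,lime,navy}; S9={plum,cyan,grey}).
Every remaining group overlaps one of these, and no 4 of the listed groups are pairwise disjoint, so 3 is the maximum.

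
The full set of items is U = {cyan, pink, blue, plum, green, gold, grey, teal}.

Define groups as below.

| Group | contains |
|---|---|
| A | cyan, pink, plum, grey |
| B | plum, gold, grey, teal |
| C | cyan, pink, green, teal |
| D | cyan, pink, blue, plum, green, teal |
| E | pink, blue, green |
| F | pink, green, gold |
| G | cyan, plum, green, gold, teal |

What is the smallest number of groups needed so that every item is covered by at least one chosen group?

2

B and D cover everything between them: the union {cyan, pink, blue, plum, green, gold, grey, teal} is all of U.
No single group has all 8 items (the largest, D, has 6), so 2 is optimal.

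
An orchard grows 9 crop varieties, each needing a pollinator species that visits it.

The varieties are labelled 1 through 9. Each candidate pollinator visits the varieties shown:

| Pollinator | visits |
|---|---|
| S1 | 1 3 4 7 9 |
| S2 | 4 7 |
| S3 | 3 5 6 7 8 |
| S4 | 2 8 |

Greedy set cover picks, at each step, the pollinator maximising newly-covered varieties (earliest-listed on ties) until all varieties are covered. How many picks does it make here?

3

Greedy: pick S1 (covers 5 new) → pick S3 (covers 3 new) → pick S4 (covers 1 new). Total picks: 3.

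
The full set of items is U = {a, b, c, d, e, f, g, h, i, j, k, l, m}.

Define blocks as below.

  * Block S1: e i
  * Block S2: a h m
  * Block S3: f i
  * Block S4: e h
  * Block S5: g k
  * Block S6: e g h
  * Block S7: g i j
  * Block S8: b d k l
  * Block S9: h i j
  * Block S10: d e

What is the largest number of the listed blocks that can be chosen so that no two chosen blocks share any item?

4

S2, S3, S5, S10 are pairwise disjoint (S2={a,h,m}; S3={f,i}; S5={g,k}; S10={d,e}).
Every remaining block overlaps one of these, and no 5 of the listed blocks are pairwise disjoint, so 4 is the maximum.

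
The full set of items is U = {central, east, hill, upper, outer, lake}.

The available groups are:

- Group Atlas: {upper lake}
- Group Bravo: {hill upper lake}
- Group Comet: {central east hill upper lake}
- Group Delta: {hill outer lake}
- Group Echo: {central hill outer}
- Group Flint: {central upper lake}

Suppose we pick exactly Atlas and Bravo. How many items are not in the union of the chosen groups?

Union of Atlas, Bravo = {hill, upper, lake}.
Not covered: central, east, outer — 3 items.

3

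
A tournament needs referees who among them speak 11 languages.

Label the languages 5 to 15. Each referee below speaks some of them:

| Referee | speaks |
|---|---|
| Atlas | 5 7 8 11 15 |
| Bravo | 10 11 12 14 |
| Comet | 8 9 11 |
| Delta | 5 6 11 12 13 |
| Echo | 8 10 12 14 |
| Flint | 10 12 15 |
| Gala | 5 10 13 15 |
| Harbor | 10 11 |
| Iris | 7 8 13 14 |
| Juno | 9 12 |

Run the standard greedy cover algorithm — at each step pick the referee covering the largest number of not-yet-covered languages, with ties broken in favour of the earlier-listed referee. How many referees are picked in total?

Greedy: pick Atlas (covers 5 new) → pick Bravo (covers 3 new) → pick Delta (covers 2 new) → pick Comet (covers 1 new). Total picks: 4.

4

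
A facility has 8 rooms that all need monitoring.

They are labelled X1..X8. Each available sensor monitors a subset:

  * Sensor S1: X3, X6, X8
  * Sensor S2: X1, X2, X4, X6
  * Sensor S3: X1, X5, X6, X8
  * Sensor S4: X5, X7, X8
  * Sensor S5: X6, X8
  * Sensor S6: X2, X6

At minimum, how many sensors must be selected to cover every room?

Take {S1, S2, S4}. Their union is {X1, X2, X3, X4, X5, X6, X7, X8}, which is all 8 rooms.
Only S1 contains X3, so S1 is forced; the remaining 5 rooms need at least 2 more sensors (each remaining sensor adds at most 3) — so at least 3 sensors are needed, and 3 is optimal.

3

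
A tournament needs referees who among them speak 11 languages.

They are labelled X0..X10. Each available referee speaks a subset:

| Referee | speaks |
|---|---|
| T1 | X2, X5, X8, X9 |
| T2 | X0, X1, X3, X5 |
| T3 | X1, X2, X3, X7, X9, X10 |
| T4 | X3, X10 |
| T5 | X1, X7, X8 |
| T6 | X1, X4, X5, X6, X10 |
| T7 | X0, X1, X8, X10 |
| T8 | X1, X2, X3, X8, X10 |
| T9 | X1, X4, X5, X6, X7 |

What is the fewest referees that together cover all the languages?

3

T3 and T6 and T7 together: T3 ∪ T6 ∪ T7 = {X0, X1, X2, X3, X4, X5, X6, X7, X8, X9, X10} — every language is covered.
No 2 of the 9 referees cover everything (all 36 combinations miss at least one language), so 3 is optimal.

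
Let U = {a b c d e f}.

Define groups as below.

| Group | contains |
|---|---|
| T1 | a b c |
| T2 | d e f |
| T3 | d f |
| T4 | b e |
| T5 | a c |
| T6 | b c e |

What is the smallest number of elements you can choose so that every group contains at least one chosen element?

3

The 3 elements {b, c, d} hit every group.
The groups T3, T4, T5 are pairwise disjoint, so any hitting set needs a separate element for each — at least 3. Hence 3 is optimal.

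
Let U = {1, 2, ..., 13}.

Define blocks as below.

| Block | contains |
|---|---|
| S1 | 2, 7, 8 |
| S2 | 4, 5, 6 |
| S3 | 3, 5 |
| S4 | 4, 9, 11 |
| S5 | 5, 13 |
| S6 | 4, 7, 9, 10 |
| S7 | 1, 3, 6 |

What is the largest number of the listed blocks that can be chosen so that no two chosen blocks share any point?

S1, S4, S5, S7 are pairwise disjoint (S1={2,7,8}; S4={4,9,11}; S5={5,13}; S7={1,3,6}).
Every remaining block overlaps one of these, and no 5 of the listed blocks are pairwise disjoint, so 4 is the maximum.

4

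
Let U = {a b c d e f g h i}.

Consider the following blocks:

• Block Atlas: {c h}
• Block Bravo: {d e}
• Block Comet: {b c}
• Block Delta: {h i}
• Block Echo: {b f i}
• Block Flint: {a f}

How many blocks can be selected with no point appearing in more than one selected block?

4

Bravo, Comet, Delta, Flint are pairwise disjoint (Bravo={d,e}; Comet={b,c}; Delta={h,i}; Flint={a,f}).
Every remaining block overlaps one of these, and no 5 of the listed blocks are pairwise disjoint, so 4 is the maximum.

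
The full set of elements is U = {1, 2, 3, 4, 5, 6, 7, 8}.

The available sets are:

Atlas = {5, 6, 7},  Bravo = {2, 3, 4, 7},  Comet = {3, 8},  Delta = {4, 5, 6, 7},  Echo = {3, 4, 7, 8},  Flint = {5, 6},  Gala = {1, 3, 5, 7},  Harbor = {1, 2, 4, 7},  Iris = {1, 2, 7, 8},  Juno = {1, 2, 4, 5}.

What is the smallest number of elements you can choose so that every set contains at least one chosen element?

Take H = {2, 5, 8}. Each listed set contains at least one of these, so H is a hitting set of size 3.
The sets Comet, Flint, Harbor are pairwise disjoint, so any hitting set needs a separate element for each — at least 3. Hence 3 is optimal.

3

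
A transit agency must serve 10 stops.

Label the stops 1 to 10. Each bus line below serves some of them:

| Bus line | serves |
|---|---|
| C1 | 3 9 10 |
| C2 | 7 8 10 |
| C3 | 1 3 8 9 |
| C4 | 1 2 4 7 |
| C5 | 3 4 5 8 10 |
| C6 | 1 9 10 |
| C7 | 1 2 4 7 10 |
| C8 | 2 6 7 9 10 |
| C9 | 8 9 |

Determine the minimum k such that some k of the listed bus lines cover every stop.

Take {C4, C5, C8}. Their union is {1, 2, 3, 4, 5, 6, 7, 8, 9, 10}, which is all 10 stops.
Only C5 contains 5, so C5 is forced; the remaining 5 stops need at least 2 more bus lines (each remaining bus line adds at most 4) — so at least 3 bus lines are needed, and 3 is optimal.

3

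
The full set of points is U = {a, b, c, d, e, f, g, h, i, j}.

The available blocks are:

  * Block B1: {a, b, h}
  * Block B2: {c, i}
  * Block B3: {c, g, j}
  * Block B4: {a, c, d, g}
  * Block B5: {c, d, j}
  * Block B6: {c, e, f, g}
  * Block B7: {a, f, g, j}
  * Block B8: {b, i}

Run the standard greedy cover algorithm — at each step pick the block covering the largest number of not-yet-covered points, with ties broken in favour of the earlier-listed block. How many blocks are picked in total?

5

Greedy: pick B4 (covers 4 new) → pick B1 (covers 2 new) → pick B6 (covers 2 new) → pick B2 (covers 1 new) → pick B3 (covers 1 new). Total picks: 5.
(The true minimum cover uses only 4 blocks, so greedy is not optimal here.)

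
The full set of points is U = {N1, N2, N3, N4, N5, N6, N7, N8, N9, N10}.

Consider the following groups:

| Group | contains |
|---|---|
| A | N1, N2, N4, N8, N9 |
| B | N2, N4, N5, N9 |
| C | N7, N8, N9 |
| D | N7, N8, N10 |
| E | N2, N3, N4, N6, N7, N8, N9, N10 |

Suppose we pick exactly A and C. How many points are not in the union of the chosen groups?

4

Union of A, C = {N1, N2, N4, N7, N8, N9}.
Not covered: N3, N5, N6, N10 — 4 points.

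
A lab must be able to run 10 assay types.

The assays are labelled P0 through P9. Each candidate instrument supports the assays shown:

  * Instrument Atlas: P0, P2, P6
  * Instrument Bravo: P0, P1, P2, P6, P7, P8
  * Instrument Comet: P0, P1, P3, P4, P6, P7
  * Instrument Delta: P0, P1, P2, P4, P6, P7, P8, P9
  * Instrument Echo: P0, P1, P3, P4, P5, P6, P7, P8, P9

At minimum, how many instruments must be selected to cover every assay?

2

Take {Bravo, Echo}. Their union is {P0, P1, P2, P3, P4, P5, P6, P7, P8, P9}, which is all 10 assays.
No single instrument has all 10 assays (the largest, Echo, has 9), so 2 is optimal.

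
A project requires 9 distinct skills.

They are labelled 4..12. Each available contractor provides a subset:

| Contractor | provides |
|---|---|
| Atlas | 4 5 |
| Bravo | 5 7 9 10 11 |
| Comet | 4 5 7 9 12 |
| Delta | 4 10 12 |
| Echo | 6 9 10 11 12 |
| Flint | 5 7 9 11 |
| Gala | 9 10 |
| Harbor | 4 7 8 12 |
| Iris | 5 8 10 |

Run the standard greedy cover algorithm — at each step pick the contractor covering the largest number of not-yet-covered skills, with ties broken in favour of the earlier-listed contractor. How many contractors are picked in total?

Greedy: pick Bravo (covers 5 new) → pick Harbor (covers 3 new) → pick Echo (covers 1 new). Total picks: 3.

3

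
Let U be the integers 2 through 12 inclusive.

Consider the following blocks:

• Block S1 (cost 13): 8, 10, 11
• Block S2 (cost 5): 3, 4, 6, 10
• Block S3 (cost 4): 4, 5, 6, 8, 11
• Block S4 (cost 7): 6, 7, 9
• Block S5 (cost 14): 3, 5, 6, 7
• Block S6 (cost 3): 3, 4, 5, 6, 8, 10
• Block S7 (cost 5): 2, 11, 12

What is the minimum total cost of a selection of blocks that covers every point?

S4, S6, S7 together cover every point (S4 ∪ S6 ∪ S7 = {2, 3, 4, 5, 6, 7, 8, 9, 10, 11, 12}); total cost 7 + 3 + 5 = 15.
No covering selection has total cost below 15.

15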